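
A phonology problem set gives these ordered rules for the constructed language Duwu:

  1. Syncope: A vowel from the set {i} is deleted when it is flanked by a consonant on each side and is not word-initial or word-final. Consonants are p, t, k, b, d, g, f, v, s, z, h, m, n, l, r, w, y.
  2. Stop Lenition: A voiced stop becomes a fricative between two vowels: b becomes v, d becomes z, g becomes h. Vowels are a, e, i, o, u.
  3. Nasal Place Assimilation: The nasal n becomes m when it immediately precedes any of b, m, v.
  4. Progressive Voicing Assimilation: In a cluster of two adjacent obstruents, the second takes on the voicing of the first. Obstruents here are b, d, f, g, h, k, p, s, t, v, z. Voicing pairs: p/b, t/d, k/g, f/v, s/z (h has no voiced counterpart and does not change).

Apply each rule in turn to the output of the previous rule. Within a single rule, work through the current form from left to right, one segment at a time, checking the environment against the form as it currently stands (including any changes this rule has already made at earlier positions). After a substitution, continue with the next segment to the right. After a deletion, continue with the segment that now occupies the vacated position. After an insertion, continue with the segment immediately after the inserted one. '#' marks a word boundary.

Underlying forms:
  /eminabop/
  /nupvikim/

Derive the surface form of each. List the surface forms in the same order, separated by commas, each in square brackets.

/eminabop/:
  1 Syncope: [eminabop] → [emnabop]
  2 Stop Lenition: [emnabop] → [emnavop]
  3 Nasal Place Assimilation: no change — [emnavop]
  4 Progressive Voicing Assimilation: no change — [emnavop]
/nupvikim/:
  1 Syncope: [nupvikim] → [nupvkm]
  2 Stop Lenition: no change — [nupvkm]
  3 Nasal Place Assimilation: no change — [nupvkm]
  4 Progressive Voicing Assimilation: [nupvkm] → [nupfkm]

[emnavop], [nupfkm]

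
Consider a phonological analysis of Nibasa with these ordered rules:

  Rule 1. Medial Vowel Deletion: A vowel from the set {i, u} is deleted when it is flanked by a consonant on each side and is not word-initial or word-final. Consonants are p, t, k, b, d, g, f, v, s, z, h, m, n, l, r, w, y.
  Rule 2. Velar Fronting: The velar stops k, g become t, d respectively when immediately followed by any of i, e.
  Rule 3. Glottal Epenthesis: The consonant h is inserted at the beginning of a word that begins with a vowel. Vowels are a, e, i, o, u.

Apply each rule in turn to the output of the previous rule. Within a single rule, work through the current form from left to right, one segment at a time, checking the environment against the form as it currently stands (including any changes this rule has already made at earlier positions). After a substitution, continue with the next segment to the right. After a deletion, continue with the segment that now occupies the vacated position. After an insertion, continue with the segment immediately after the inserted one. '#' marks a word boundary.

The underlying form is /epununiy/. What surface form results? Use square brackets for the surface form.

[hepnny]

Rule 1 Medial Vowel Deletion: [epununiy] → [epnny]
Rule 2 Velar Fronting: no change — [epnny]
Rule 3 Glottal Epenthesis: [epnny] → [hepnny]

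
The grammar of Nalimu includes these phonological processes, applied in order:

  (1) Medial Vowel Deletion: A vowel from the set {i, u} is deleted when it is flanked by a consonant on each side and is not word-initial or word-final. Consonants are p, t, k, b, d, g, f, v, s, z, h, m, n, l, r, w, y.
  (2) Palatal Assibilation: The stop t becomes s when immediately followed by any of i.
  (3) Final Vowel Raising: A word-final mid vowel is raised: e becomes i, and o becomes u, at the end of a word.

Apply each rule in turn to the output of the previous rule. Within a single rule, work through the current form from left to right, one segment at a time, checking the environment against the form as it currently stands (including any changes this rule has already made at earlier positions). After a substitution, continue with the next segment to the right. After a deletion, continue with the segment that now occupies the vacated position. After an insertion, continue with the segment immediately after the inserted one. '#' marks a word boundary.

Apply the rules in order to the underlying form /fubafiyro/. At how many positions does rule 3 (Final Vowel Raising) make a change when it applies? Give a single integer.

(1) Medial Vowel Deletion: [fubafiyro] → [fbafyro]
(2) Palatal Assibilation: no change — [fbafyro]
(3) Final Vowel Raising: [fbafyro] → [fbafyru]
Rule 3 changed 1 position(s).

1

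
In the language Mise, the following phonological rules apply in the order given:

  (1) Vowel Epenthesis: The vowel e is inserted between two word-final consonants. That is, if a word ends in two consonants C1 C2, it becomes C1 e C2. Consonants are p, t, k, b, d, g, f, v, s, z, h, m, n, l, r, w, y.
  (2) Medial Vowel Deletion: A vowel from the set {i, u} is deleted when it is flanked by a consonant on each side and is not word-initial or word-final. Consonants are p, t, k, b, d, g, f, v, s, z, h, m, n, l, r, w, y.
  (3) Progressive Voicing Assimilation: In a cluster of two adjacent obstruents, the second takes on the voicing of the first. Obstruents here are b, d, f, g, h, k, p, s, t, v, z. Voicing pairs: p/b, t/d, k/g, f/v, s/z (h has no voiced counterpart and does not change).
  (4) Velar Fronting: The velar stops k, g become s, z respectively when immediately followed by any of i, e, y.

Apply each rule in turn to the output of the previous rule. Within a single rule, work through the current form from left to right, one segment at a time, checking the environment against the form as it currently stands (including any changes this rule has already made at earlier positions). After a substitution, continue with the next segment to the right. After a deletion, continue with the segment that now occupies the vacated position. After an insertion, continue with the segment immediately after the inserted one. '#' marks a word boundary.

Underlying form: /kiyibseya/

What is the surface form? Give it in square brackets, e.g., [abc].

[sybzeya]

(1) Vowel Epenthesis: no change — [kiyibseya]
(2) Medial Vowel Deletion: [kiyibseya] → [kybseya]
(3) Progressive Voicing Assimilation: [kybseya] → [kybzeya]
(4) Velar Fronting: [kybzeya] → [sybzeya]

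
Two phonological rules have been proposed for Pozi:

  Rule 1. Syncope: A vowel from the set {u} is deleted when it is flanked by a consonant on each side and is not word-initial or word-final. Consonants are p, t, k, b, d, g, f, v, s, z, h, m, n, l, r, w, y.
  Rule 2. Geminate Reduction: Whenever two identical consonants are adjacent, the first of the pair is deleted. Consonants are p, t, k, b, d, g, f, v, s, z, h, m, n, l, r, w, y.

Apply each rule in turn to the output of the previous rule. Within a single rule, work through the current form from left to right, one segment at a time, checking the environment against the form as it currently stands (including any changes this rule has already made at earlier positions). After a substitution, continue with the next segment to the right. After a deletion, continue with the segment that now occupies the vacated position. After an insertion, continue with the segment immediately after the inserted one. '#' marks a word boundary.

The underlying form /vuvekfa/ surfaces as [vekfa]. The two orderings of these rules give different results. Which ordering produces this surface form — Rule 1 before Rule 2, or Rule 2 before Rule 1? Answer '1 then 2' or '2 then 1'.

Order 1 then 2:
  1 Syncope: [vuvekfa] → [vvekfa]
  2 Geminate Reduction: [vvekfa] → [vekfa]
  result: [vekfa]
Order 2 then 1:
  2 Geminate Reduction: no change — [vuvekfa]
  1 Syncope: [vuvekfa] → [vvekfa]
  result: [vvekfa]

1 then 2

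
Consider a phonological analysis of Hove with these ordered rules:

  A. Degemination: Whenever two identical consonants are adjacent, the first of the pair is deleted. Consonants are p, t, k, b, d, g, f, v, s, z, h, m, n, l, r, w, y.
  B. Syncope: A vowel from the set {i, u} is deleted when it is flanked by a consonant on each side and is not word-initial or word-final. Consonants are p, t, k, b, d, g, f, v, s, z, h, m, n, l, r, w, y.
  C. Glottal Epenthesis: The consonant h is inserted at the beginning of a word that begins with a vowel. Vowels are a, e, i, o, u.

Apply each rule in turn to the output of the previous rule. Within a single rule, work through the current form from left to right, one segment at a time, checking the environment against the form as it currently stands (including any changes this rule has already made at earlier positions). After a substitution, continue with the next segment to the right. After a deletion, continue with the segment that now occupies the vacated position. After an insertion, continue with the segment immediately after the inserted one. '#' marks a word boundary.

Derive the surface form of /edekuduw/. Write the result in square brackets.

A Degemination: no change — [edekuduw]
B Syncope: [edekuduw] → [edekdw]
C Glottal Epenthesis: [edekdw] → [hedekdw]

[hedekdw]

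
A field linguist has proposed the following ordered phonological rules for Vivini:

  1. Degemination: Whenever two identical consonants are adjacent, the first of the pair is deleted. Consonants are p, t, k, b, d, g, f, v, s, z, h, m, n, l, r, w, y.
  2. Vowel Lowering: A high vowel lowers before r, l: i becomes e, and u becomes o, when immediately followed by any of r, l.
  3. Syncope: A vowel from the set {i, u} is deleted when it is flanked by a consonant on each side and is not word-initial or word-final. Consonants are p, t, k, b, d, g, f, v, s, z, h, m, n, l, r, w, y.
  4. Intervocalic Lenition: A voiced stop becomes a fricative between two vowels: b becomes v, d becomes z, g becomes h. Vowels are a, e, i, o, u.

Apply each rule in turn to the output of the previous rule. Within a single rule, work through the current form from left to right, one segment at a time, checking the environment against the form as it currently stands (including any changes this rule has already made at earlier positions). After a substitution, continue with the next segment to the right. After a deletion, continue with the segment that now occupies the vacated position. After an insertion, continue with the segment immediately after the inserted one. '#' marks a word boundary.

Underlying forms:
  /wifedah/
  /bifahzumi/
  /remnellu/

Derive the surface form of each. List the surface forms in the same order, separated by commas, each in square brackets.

/wifedah/:
  1 Degemination: no change — [wifedah]
  2 Vowel Lowering: no change — [wifedah]
  3 Syncope: [wifedah] → [wfedah]
  4 Intervocalic Lenition: [wfedah] → [wfezah]
/bifahzumi/:
  1 Degemination: no change — [bifahzumi]
  2 Vowel Lowering: no change — [bifahzumi]
  3 Syncope: [bifahzumi] → [bfahzmi]
  4 Intervocalic Lenition: no change — [bfahzmi]
/remnellu/:
  1 Degemination: [remnellu] → [remnelu]
  2 Vowel Lowering: no change — [remnelu]
  3 Syncope: no change — [remnelu]
  4 Intervocalic Lenition: no change — [remnelu]

[wfezah], [bfahzmi], [remnelu]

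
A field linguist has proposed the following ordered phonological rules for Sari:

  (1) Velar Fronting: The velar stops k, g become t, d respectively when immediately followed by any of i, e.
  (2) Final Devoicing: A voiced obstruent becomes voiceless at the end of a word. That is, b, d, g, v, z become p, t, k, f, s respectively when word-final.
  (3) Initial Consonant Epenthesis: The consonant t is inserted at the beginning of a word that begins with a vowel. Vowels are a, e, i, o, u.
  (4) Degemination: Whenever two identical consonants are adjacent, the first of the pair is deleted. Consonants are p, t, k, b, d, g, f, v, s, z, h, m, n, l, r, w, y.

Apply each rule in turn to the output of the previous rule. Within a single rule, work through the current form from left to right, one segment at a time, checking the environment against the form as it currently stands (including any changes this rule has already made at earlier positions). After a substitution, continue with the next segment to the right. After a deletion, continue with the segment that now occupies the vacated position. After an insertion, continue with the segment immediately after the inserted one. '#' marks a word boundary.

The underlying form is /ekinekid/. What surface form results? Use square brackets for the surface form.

(1) Velar Fronting: [ekinekid] → [etinetid]
(2) Final Devoicing: [etinetid] → [etinetit]
(3) Initial Consonant Epenthesis: [etinetit] → [tetinetit]
(4) Degemination: no change — [tetinetit]

[tetinetit]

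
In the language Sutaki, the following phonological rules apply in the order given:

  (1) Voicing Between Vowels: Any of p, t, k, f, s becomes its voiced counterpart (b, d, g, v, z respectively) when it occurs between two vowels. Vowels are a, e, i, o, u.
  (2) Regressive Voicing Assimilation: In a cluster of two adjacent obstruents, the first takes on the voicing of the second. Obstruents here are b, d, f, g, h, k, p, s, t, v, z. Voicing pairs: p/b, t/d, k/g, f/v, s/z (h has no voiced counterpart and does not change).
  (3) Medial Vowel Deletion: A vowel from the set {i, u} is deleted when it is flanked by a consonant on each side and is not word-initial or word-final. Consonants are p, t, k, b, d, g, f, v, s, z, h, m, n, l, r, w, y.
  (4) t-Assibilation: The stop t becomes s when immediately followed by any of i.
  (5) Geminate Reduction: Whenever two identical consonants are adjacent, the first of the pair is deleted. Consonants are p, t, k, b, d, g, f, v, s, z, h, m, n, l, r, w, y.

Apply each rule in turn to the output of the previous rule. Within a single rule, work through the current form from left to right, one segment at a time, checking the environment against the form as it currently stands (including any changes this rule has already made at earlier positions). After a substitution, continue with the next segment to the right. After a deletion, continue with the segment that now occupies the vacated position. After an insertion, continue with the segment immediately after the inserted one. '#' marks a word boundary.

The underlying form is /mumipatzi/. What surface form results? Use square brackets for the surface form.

[mbadzi]

(1) Voicing Between Vowels: [mumipatzi] → [mumibatzi]
(2) Regressive Voicing Assimilation: [mumibatzi] → [mumibadzi]
(3) Medial Vowel Deletion: [mumibadzi] → [mmbadzi]
(4) t-Assibilation: no change — [mmbadzi]
(5) Geminate Reduction: [mmbadzi] → [mbadzi]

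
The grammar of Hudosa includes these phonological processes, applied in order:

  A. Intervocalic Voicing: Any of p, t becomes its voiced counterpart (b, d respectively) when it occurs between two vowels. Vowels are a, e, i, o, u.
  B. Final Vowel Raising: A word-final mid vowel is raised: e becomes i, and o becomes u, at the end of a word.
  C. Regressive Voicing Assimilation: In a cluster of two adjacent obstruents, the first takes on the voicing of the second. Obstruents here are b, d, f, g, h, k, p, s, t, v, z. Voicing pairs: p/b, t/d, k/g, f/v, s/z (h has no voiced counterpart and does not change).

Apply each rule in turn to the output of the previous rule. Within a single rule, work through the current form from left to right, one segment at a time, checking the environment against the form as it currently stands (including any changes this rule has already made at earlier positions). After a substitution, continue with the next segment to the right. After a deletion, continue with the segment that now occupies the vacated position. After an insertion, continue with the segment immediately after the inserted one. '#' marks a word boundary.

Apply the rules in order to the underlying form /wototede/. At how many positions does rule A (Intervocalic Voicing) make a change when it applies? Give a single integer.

A Intervocalic Voicing: [wototede] → [wododede]
B Final Vowel Raising: [wododede] → [wododedi]
C Regressive Voicing Assimilation: no change — [wododedi]
Rule A changed 2 position(s).

2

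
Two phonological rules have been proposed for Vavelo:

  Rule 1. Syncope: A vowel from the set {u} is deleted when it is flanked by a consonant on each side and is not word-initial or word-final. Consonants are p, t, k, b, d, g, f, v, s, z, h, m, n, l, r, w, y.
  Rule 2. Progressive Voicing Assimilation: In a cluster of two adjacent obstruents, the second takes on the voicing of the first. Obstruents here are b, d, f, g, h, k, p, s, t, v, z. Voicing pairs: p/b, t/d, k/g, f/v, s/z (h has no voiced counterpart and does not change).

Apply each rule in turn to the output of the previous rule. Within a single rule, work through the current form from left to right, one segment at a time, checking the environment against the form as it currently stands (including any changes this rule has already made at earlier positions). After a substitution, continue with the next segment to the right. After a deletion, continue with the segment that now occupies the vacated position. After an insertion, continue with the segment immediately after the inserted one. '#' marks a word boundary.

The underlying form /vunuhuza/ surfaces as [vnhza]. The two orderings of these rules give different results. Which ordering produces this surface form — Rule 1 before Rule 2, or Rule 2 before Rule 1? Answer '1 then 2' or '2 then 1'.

2 then 1

Order 1 then 2:
  1 Syncope: [vunuhuza] → [vnhza]
  2 Progressive Voicing Assimilation: [vnhza] → [vnhsa]
  result: [vnhsa]
Order 2 then 1:
  2 Progressive Voicing Assimilation: no change — [vunuhuza]
  1 Syncope: [vunuhuza] → [vnhza]
  result: [vnhza]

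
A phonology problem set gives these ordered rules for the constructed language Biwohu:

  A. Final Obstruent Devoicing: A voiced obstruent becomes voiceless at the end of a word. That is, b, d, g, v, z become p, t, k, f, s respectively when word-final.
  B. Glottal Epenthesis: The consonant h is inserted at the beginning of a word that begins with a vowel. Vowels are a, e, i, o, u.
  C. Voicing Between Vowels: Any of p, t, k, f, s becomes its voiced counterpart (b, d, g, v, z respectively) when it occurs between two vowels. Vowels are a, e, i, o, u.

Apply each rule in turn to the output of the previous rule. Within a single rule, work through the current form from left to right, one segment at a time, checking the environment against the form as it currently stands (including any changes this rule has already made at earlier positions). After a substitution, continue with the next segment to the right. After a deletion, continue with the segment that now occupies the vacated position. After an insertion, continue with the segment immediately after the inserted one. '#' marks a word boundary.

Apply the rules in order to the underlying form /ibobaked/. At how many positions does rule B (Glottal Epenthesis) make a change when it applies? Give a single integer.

1

A Final Obstruent Devoicing: [ibobaked] → [ibobaket]
B Glottal Epenthesis: [ibobaket] → [hibobaket]
C Voicing Between Vowels: [hibobaket] → [hibobaget]
Rule B changed 1 position(s).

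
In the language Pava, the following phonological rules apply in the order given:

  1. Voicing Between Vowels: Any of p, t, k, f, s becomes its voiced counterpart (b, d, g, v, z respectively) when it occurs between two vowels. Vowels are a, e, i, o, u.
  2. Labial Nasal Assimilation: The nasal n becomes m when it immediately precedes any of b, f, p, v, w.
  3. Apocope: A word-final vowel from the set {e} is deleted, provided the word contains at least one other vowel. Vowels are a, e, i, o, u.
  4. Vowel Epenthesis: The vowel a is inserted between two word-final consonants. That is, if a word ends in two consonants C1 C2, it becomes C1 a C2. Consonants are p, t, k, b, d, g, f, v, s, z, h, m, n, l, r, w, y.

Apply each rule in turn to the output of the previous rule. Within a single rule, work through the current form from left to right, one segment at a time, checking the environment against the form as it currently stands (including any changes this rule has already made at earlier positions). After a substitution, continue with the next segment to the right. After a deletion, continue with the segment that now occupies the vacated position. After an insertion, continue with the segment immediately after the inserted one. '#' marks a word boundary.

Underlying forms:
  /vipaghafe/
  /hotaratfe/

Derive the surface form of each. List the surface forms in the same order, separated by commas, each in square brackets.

/vipaghafe/:
  1 Voicing Between Vowels: [vipaghafe] → [vibaghave]
  2 Labial Nasal Assimilation: no change — [vibaghave]
  3 Apocope: [vibaghave] → [vibaghav]
  4 Vowel Epenthesis: no change — [vibaghav]
/hotaratfe/:
  1 Voicing Between Vowels: [hotaratfe] → [hodaratfe]
  2 Labial Nasal Assimilation: no change — [hodaratfe]
  3 Apocope: [hodaratfe] → [hodaratf]
  4 Vowel Epenthesis: [hodaratf] → [hodarataf]

[vibaghav], [hodarataf]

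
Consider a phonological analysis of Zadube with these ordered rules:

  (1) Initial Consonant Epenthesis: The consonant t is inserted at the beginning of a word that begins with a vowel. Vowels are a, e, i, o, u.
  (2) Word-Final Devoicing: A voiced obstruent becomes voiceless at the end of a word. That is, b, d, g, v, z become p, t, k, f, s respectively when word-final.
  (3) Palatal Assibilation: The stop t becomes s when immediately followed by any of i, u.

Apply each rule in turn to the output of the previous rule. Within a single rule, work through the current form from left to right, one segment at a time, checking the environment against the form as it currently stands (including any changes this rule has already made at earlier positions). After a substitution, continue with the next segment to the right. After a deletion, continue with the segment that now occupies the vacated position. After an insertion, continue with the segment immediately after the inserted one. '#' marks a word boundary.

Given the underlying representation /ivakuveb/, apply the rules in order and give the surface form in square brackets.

(1) Initial Consonant Epenthesis: [ivakuveb] → [tivakuveb]
(2) Word-Final Devoicing: [tivakuveb] → [tivakuvep]
(3) Palatal Assibilation: [tivakuvep] → [sivakuvep]

[sivakuvep]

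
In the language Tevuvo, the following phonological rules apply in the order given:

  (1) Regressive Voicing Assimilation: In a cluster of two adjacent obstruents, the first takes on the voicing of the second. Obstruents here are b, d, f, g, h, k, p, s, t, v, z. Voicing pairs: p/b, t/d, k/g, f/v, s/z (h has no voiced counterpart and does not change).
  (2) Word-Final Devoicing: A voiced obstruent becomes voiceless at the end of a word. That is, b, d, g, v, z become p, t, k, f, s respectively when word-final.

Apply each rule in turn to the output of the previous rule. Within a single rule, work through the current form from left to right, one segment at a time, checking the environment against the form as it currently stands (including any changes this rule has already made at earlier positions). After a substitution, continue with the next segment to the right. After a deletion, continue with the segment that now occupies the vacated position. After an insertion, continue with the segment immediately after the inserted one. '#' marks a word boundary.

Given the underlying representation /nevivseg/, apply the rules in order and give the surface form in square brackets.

[nevifsek]

(1) Regressive Voicing Assimilation: [nevivseg] → [nevifseg]
(2) Word-Final Devoicing: [nevifseg] → [nevifsek]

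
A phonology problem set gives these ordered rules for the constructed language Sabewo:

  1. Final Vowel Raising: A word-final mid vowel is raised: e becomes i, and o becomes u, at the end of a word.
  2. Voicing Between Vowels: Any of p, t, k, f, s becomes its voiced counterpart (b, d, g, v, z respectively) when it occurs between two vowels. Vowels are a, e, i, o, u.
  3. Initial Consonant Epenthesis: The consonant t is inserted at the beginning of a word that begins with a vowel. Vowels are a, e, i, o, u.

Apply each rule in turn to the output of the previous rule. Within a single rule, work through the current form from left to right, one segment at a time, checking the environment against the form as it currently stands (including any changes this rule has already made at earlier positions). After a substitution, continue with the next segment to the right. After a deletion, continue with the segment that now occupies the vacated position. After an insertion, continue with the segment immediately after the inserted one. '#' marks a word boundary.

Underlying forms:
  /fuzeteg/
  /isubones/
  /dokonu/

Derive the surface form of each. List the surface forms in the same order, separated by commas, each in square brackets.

[fuzedeg], [tizubones], [dogonu]

/fuzeteg/:
  1 Final Vowel Raising: no change — [fuzeteg]
  2 Voicing Between Vowels: [fuzeteg] → [fuzedeg]
  3 Initial Consonant Epenthesis: no change — [fuzedeg]
/isubones/:
  1 Final Vowel Raising: no change — [isubones]
  2 Voicing Between Vowels: [isubones] → [izubones]
  3 Initial Consonant Epenthesis: [izubones] → [tizubones]
/dokonu/:
  1 Final Vowel Raising: no change — [dokonu]
  2 Voicing Between Vowels: [dokonu] → [dogonu]
  3 Initial Consonant Epenthesis: no change — [dogonu]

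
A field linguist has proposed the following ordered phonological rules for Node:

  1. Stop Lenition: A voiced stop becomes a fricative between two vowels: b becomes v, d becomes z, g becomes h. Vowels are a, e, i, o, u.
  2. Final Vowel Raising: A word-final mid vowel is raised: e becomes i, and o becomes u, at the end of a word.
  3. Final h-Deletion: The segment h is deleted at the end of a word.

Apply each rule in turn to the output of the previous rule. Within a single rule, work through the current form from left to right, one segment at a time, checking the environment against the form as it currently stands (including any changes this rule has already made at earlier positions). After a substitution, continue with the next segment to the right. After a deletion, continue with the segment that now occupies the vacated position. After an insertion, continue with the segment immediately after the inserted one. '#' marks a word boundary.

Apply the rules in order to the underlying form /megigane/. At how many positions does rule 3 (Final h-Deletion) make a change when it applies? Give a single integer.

0

1 Stop Lenition: [megigane] → [mehihane]
2 Final Vowel Raising: [mehihane] → [mehihani]
3 Final h-Deletion: no change — [mehihani]
Rule 3 changed 0 position(s).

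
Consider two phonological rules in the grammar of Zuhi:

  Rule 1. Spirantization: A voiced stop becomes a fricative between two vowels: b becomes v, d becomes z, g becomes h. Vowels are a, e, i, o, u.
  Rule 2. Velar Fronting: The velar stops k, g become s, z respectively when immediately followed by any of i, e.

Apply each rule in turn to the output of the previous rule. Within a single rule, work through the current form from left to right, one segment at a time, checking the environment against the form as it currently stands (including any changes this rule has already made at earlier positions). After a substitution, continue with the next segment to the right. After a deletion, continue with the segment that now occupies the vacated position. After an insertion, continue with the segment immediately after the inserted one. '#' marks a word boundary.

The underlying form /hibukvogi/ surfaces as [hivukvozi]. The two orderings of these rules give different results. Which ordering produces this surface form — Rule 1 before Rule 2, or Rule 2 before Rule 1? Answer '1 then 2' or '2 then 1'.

2 then 1

Order 1 then 2:
  1 Spirantization: [hibukvogi] → [hivukvohi]
  2 Velar Fronting: no change — [hivukvohi]
  result: [hivukvohi]
Order 2 then 1:
  2 Velar Fronting: [hibukvogi] → [hibukvozi]
  1 Spirantization: [hibukvozi] → [hivukvozi]
  result: [hivukvozi]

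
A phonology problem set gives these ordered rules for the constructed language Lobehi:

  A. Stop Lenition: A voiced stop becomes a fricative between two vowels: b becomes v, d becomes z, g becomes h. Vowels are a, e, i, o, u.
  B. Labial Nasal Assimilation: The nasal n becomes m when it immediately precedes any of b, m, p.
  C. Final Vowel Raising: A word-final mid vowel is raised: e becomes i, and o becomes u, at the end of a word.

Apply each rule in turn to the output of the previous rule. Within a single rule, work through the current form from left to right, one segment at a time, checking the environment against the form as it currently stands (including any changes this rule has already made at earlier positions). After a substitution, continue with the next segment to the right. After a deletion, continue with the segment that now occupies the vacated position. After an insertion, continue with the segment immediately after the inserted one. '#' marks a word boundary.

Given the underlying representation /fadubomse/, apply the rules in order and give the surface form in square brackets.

A Stop Lenition: [fadubomse] → [fazuvomse]
B Labial Nasal Assimilation: no change — [fazuvomse]
C Final Vowel Raising: [fazuvomse] → [fazuvomsi]

[fazuvomsi]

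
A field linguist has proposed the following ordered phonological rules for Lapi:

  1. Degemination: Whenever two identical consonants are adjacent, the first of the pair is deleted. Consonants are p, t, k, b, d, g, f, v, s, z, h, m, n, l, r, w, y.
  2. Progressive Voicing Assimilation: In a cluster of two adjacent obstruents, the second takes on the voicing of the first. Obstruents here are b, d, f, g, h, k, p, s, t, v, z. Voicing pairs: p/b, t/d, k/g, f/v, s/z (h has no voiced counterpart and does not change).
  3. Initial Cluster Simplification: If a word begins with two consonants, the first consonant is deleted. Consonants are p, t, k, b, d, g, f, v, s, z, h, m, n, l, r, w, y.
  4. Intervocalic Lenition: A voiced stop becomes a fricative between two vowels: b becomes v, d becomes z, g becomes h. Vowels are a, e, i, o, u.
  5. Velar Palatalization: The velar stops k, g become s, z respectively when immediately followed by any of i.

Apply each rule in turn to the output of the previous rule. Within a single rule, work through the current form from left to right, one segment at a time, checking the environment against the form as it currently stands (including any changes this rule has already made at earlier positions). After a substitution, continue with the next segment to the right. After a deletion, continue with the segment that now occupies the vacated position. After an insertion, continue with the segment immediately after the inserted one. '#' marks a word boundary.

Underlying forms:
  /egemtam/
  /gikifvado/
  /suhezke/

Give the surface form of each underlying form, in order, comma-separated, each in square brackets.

/egemtam/:
  1 Degemination: no change — [egemtam]
  2 Progressive Voicing Assimilation: no change — [egemtam]
  3 Initial Cluster Simplification: no change — [egemtam]
  4 Intervocalic Lenition: [egemtam] → [ehemtam]
  5 Velar Palatalization: no change — [ehemtam]
/gikifvado/:
  1 Degemination: no change — [gikifvado]
  2 Progressive Voicing Assimilation: [gikifvado] → [gikiffado]
  3 Initial Cluster Simplification: no change — [gikiffado]
  4 Intervocalic Lenition: [gikiffado] → [gikiffazo]
  5 Velar Palatalization: [gikiffazo] → [zisiffazo]
/suhezke/:
  1 Degemination: no change — [suhezke]
  2 Progressive Voicing Assimilation: [suhezke] → [suhezge]
  3 Initial Cluster Simplification: no change — [suhezge]
  4 Intervocalic Lenition: no change — [suhezge]
  5 Velar Palatalization: no change — [suhezge]

[ehemtam], [zisiffazo], [suhezge]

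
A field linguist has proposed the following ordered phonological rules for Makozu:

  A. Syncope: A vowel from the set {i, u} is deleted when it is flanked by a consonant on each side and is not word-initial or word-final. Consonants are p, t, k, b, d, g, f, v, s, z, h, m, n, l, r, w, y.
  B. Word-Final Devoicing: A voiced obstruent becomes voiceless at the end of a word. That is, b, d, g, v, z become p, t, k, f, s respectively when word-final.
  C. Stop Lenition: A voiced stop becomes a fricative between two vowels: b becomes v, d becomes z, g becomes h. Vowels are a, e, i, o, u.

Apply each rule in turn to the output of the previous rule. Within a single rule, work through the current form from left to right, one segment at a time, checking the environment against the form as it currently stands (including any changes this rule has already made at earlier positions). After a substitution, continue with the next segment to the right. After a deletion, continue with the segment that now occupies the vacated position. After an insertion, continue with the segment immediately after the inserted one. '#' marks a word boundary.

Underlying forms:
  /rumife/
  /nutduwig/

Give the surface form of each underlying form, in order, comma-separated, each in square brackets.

/rumife/:
  A Syncope: [rumife] → [rmfe]
  B Word-Final Devoicing: no change — [rmfe]
  C Stop Lenition: no change — [rmfe]
/nutduwig/:
  A Syncope: [nutduwig] → [ntdwg]
  B Word-Final Devoicing: [ntdwg] → [ntdwk]
  C Stop Lenition: no change — [ntdwk]

[rmfe], [ntdwk]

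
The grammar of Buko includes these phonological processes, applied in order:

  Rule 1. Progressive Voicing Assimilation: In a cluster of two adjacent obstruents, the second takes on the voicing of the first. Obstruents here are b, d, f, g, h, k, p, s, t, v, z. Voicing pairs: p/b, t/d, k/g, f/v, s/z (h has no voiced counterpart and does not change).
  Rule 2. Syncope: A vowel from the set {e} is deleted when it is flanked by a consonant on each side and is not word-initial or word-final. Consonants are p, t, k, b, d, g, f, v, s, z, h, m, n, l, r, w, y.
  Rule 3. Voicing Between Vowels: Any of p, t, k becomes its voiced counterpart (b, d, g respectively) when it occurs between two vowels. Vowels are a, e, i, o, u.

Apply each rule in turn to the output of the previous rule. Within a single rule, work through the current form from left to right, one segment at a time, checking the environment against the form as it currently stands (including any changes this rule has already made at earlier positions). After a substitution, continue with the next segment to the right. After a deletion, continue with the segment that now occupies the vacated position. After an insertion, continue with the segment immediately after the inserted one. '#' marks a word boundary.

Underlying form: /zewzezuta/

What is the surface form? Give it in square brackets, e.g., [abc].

[zwzzuda]

Rule 1 Progressive Voicing Assimilation: no change — [zewzezuta]
Rule 2 Syncope: [zewzezuta] → [zwzzuta]
Rule 3 Voicing Between Vowels: [zwzzuta] → [zwzzuda]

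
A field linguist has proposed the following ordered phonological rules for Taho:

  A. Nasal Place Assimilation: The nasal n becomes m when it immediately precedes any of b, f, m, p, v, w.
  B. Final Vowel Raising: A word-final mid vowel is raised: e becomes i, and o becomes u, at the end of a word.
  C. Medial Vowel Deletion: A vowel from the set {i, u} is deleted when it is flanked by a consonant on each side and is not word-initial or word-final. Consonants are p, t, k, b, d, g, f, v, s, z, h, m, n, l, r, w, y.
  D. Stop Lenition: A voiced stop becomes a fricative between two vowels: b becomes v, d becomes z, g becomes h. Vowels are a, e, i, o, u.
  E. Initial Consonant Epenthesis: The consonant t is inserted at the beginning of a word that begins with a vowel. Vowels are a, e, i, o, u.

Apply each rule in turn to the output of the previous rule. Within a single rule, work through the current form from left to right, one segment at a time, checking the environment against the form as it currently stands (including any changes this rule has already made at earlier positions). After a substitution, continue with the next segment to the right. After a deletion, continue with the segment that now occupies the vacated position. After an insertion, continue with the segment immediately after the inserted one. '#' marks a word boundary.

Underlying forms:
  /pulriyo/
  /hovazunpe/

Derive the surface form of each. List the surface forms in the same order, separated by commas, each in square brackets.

/pulriyo/:
  A Nasal Place Assimilation: no change — [pulriyo]
  B Final Vowel Raising: [pulriyo] → [pulriyu]
  C Medial Vowel Deletion: [pulriyu] → [plryu]
  D Stop Lenition: no change — [plryu]
  E Initial Consonant Epenthesis: no change — [plryu]
/hovazunpe/:
  A Nasal Place Assimilation: [hovazunpe] → [hovazumpe]
  B Final Vowel Raising: [hovazumpe] → [hovazumpi]
  C Medial Vowel Deletion: [hovazumpi] → [hovazmpi]
  D Stop Lenition: no change — [hovazmpi]
  E Initial Consonant Epenthesis: no change — [hovazmpi]

[plryu], [hovazmpi]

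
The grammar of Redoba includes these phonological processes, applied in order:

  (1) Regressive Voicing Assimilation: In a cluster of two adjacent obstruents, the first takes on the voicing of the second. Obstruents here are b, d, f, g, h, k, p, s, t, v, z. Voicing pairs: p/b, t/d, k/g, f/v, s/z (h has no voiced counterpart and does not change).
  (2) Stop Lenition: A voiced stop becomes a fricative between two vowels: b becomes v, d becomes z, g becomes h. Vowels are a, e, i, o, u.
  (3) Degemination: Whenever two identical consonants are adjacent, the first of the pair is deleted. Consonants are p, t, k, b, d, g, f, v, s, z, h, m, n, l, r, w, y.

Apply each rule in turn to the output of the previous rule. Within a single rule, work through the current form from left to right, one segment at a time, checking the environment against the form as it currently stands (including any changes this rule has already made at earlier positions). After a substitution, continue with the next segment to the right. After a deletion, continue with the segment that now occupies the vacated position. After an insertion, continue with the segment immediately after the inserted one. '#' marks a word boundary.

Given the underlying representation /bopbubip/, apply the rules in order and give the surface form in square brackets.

[bobuvip]

(1) Regressive Voicing Assimilation: [bopbubip] → [bobbubip]
(2) Stop Lenition: [bobbubip] → [bobbuvip]
(3) Degemination: [bobbuvip] → [bobuvip]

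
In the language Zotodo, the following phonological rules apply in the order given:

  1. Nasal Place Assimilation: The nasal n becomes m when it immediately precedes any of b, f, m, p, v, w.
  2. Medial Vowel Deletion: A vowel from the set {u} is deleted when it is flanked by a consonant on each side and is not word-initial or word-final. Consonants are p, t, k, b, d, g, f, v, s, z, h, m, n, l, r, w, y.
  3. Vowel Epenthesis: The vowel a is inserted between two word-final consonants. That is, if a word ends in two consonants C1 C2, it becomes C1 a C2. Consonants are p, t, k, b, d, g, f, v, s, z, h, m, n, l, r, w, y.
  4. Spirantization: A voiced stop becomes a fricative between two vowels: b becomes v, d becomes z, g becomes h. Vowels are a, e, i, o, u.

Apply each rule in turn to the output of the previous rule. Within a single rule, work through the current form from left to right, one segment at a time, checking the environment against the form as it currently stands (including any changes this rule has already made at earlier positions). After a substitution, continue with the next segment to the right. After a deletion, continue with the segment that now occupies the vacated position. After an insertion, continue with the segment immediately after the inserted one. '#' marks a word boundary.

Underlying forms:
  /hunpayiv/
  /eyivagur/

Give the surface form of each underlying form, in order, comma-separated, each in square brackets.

/hunpayiv/:
  1 Nasal Place Assimilation: [hunpayiv] → [humpayiv]
  2 Medial Vowel Deletion: [humpayiv] → [hmpayiv]
  3 Vowel Epenthesis: no change — [hmpayiv]
  4 Spirantization: no change — [hmpayiv]
/eyivagur/:
  1 Nasal Place Assimilation: no change — [eyivagur]
  2 Medial Vowel Deletion: [eyivagur] → [eyivagr]
  3 Vowel Epenthesis: [eyivagr] → [eyivagar]
  4 Spirantization: [eyivagar] → [eyivahar]

[hmpayiv], [eyivahar]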